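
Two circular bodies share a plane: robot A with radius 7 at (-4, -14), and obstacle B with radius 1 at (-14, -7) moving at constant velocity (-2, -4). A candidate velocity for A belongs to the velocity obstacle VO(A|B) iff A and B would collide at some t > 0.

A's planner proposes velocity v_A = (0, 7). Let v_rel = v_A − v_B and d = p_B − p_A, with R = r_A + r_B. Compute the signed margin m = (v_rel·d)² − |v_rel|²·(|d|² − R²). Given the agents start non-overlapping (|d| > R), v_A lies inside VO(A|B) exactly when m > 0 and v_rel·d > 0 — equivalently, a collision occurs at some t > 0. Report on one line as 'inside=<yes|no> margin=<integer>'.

d = (-10, 7),  |d|² = 149;  R = 7+1 = 8,  c = 149−8² = 85
v_rel = (2, 11),  |v_rel|² = 125;  v_rel·d = (2)·(-10) + (11)·(7) = 57
125·t² − 114·t + 85 = 0  ⇒  m = 57² − 125·85 = -7376
m = -7376 < 0,  v_rel·d = 57 > 0  ⇒  outside

inside=no margin=-7376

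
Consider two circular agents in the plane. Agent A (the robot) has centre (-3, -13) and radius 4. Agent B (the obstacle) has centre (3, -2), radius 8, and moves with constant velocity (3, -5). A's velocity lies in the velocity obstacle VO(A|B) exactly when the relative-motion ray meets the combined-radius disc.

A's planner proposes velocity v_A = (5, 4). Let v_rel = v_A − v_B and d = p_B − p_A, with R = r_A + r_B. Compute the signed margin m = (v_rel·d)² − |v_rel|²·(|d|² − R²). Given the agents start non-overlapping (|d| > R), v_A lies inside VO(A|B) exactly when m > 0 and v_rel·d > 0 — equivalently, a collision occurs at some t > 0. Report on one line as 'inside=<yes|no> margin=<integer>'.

d = (6, 11),  |d|² = 157;  R = 4+8 = 12,  c = 157−12² = 13
v_rel = (2, 9),  |v_rel|² = 85;  v_rel·d = (2)·(6) + (9)·(11) = 111
85·t² − 222·t + 13 = 0  ⇒  m = 111² − 85·13 = 11216
m = 11216 > 0,  v_rel·d = 111 > 0  ⇒  inside

inside=yes margin=11216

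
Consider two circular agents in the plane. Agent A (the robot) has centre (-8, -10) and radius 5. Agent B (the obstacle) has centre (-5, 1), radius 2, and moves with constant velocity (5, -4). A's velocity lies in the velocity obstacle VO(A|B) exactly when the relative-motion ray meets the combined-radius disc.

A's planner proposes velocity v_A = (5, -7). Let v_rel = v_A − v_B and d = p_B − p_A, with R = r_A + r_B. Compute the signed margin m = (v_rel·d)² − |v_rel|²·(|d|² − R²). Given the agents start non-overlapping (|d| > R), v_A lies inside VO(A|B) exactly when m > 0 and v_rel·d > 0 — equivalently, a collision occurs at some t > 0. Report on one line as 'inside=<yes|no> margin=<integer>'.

d = (3, 11),  |d|² = 130;  R = 5+2 = 7,  c = 130−7² = 81
v_rel = (0, -3),  |v_rel|² = 9;  v_rel·d = (0)·(3) + (-3)·(11) = -33
9·t² + 66·t + 81 = 0  ⇒  m = (-33)² − 9·81 = 360
m = 360 > 0,  v_rel·d = -33 < 0  ⇒  outside

inside=no margin=360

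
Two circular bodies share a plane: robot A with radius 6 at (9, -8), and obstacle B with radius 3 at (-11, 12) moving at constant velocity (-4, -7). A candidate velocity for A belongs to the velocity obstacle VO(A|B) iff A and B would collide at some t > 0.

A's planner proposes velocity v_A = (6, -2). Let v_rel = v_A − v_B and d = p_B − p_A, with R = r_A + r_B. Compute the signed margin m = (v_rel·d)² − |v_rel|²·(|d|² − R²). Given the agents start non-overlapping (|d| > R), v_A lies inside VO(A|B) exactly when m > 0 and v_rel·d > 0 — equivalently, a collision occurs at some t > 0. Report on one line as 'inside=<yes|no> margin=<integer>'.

d = (-20, 20),  |d|² = 800;  R = 6+3 = 9,  c = 800−9² = 719
v_rel = (10, 5),  |v_rel|² = 125;  v_rel·d = (10)·(-20) + (5)·(20) = -100
125·t² + 200·t + 719 = 0  ⇒  m = (-100)² − 125·719 = -79875
m = -79875 < 0,  v_rel·d = -100 < 0  ⇒  outside

inside=no margin=-79875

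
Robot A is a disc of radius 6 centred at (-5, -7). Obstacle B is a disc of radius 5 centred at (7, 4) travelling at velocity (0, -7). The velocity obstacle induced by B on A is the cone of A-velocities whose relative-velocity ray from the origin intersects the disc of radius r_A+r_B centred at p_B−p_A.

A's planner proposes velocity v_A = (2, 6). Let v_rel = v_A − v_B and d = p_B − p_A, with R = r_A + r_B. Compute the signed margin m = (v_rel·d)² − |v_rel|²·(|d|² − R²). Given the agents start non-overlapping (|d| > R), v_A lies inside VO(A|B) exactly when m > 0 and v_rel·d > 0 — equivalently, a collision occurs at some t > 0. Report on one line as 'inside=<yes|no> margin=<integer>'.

d = (12, 11),  |d|² = 265;  R = 6+5 = 11,  c = 265−11² = 144
v_rel = (2, 13),  |v_rel|² = 173;  v_rel·d = (2)·(12) + (13)·(11) = 167
173·t² − 334·t + 144 = 0  ⇒  m = 167² − 173·144 = 2977
m = 2977 > 0,  v_rel·d = 167 > 0  ⇒  inside

inside=yes margin=2977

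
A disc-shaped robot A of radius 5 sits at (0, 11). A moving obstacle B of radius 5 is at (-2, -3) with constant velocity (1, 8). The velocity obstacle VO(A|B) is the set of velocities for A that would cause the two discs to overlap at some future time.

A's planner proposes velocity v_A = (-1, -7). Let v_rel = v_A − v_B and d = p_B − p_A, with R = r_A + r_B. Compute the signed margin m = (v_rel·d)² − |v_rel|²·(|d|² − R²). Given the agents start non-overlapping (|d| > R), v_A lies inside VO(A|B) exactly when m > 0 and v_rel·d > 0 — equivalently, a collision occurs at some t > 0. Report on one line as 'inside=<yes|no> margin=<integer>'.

d = (-2, -14),  |d|² = 200;  R = 5+5 = 10,  c = 200−10² = 100
v_rel = (-2, -15),  |v_rel|² = 229;  v_rel·d = (-2)·(-2) + (-15)·(-14) = 214
229·t² − 428·t + 100 = 0  ⇒  m = 214² − 229·100 = 22896
m = 22896 > 0,  v_rel·d = 214 > 0  ⇒  inside

inside=yes margin=22896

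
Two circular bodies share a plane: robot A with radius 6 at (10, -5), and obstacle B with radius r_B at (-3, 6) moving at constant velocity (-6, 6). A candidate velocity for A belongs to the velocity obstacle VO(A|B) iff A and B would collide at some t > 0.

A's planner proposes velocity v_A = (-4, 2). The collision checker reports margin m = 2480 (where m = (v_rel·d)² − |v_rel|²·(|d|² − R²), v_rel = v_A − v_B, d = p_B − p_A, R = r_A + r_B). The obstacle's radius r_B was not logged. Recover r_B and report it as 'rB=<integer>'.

m = 2480
d = (-13, 11);  v_rel = (2, -4),  |v_rel|² = 20
v_rel×d = (2)·(11) − (-4)·(-13) = -30
since m = R²·20 − (-30)²:  R² = (900 + 2480) / 20 = 169
R = √169 = 13  ⇒  r_B = 13 − 6 = 7

rB=7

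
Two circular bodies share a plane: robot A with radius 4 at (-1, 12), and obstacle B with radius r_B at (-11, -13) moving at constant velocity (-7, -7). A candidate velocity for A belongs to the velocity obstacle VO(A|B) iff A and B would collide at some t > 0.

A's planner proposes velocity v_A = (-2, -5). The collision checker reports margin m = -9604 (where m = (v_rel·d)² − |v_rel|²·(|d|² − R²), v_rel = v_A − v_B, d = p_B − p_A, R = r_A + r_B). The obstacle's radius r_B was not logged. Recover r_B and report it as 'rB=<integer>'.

m = -9604
d = (-10, -25);  v_rel = (5, 2),  |v_rel|² = 29
v_rel×d = (5)·(-25) − (2)·(-10) = -105
since m = R²·29 − (-105)²:  R² = (11025 + -9604) / 29 = 49
R = √49 = 7  ⇒  r_B = 7 − 4 = 3

rB=3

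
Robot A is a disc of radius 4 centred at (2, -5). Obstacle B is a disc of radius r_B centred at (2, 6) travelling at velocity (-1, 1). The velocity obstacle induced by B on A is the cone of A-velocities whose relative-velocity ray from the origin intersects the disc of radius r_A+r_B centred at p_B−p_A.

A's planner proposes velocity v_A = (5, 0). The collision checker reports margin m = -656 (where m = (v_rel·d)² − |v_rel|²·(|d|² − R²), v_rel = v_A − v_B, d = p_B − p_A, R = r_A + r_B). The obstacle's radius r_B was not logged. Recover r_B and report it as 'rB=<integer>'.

m = -656
d = (0, 11);  v_rel = (6, -1),  |v_rel|² = 37
v_rel×d = (6)·(11) − (-1)·(0) = 66
since m = R²·37 − 66²:  R² = (4356 + -656) / 37 = 100
R = √100 = 10  ⇒  r_B = 10 − 4 = 6

rB=6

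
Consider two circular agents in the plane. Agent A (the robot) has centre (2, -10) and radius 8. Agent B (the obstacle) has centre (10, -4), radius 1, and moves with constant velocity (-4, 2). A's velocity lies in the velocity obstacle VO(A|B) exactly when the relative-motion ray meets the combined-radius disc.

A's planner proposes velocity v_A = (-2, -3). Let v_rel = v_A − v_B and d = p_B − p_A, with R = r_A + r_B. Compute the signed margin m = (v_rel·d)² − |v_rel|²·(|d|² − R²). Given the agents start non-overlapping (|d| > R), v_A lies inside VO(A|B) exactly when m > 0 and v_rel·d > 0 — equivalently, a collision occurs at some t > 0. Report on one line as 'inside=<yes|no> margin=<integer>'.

d = (8, 6),  |d|² = 100;  R = 8+1 = 9,  c = 100−9² = 19
v_rel = (2, -5),  |v_rel|² = 29;  v_rel·d = (2)·(8) + (-5)·(6) = -14
29·t² + 28·t + 19 = 0  ⇒  m = (-14)² − 29·19 = -355
m = -355 < 0,  v_rel·d = -14 < 0  ⇒  outside

inside=no margin=-355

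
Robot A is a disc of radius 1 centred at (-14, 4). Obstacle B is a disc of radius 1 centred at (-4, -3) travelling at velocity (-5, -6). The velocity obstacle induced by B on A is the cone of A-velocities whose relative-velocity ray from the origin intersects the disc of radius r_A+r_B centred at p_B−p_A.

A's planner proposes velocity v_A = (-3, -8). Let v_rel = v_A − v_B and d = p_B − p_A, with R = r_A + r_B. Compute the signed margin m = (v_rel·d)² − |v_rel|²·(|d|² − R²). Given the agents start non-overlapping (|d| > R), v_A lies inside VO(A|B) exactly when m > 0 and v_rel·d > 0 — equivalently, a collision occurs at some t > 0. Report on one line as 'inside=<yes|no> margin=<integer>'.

d = (10, -7),  |d|² = 149;  R = 1+1 = 2,  c = 149−2² = 145
v_rel = (2, -2),  |v_rel|² = 8;  v_rel·d = (2)·(10) + (-2)·(-7) = 34
8·t² − 68·t + 145 = 0  ⇒  m = 34² − 8·145 = -4
m = -4 < 0,  v_rel·d = 34 > 0  ⇒  outside

inside=no margin=-4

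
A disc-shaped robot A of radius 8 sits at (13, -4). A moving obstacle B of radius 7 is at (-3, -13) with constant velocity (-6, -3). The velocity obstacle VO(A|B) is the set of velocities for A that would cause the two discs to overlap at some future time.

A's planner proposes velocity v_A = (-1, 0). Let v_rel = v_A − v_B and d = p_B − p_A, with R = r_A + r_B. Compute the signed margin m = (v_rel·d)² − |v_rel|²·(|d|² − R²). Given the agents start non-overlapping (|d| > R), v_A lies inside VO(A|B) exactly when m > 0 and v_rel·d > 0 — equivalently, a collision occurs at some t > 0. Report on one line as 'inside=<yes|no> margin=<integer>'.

d = (-16, -9),  |d|² = 337;  R = 8+7 = 15,  c = 337−15² = 112
v_rel = (5, 3),  |v_rel|² = 34;  v_rel·d = (5)·(-16) + (3)·(-9) = -107
34·t² + 214·t + 112 = 0  ⇒  m = (-107)² − 34·112 = 7641
m = 7641 > 0,  v_rel·d = -107 < 0  ⇒  outside

inside=no margin=7641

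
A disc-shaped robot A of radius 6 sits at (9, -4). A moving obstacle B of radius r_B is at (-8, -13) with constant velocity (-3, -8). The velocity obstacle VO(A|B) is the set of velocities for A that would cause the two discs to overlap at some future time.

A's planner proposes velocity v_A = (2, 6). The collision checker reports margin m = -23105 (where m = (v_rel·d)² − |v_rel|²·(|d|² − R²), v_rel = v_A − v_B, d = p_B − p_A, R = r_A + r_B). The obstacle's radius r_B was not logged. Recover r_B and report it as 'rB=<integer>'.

m = -23105
d = (-17, -9);  v_rel = (5, 14),  |v_rel|² = 221
v_rel×d = (5)·(-9) − (14)·(-17) = 193
since m = R²·221 − 193²:  R² = (37249 + -23105) / 221 = 64
R = √64 = 8  ⇒  r_B = 8 − 6 = 2

rB=2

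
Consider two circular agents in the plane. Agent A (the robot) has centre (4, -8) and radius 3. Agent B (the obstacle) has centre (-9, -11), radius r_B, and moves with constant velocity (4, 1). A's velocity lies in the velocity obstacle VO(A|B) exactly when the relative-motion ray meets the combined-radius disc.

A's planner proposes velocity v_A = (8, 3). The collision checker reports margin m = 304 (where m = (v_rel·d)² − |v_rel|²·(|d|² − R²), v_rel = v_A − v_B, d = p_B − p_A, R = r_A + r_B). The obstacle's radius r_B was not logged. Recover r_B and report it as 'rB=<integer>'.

m = 304
d = (-13, -3);  v_rel = (4, 2),  |v_rel|² = 20
v_rel×d = (4)·(-3) − (2)·(-13) = 14
since m = R²·20 − 14²:  R² = (196 + 304) / 20 = 25
R = √25 = 5  ⇒  r_B = 5 − 3 = 2

rB=2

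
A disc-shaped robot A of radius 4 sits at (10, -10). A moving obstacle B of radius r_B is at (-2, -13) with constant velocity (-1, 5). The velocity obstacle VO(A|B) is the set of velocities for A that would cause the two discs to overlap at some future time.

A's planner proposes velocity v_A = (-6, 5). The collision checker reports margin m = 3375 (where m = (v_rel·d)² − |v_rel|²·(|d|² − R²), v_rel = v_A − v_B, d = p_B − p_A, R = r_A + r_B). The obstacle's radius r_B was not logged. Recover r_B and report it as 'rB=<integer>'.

m = 3375
d = (-12, -3);  v_rel = (-5, 0),  |v_rel|² = 25
v_rel×d = (-5)·(-3) − (0)·(-12) = 15
since m = R²·25 − 15²:  R² = (225 + 3375) / 25 = 144
R = √144 = 12  ⇒  r_B = 12 − 4 = 8

rB=8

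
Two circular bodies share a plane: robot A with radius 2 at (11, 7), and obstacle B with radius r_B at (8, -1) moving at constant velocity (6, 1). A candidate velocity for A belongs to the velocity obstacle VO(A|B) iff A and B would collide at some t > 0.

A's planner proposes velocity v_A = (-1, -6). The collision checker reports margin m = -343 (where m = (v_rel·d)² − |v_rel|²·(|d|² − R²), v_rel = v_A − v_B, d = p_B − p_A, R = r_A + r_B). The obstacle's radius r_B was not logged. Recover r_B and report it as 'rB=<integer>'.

m = -343
d = (-3, -8);  v_rel = (-7, -7),  |v_rel|² = 98
v_rel×d = (-7)·(-8) − (-7)·(-3) = 35
since m = R²·98 − 35²:  R² = (1225 + -343) / 98 = 9
R = √9 = 3  ⇒  r_B = 3 − 2 = 1

rB=1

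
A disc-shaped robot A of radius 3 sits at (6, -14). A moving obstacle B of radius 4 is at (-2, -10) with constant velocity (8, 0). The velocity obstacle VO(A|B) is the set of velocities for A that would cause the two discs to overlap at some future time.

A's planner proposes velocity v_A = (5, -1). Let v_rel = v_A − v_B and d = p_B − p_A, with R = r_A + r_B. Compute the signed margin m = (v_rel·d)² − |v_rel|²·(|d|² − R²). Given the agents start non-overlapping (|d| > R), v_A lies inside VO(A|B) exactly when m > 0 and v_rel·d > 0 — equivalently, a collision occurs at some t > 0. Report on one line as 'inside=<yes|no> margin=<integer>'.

d = (-8, 4),  |d|² = 80;  R = 3+4 = 7,  c = 80−7² = 31
v_rel = (-3, -1),  |v_rel|² = 10;  v_rel·d = (-3)·(-8) + (-1)·(4) = 20
10·t² − 40·t + 31 = 0  ⇒  m = 20² − 10·31 = 90
m = 90 > 0,  v_rel·d = 20 > 0  ⇒  inside

inside=yes margin=90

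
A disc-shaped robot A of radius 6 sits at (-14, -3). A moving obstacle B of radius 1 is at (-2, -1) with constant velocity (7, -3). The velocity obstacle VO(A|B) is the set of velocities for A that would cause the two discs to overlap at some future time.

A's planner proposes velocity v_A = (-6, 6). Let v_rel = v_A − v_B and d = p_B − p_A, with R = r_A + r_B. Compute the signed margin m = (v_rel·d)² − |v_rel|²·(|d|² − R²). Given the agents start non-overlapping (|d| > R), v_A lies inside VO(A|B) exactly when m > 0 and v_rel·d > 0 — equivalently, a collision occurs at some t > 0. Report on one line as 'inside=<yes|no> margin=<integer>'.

d = (12, 2),  |d|² = 148;  R = 6+1 = 7,  c = 148−7² = 99
v_rel = (-13, 9),  |v_rel|² = 250;  v_rel·d = (-13)·(12) + (9)·(2) = -138
250·t² + 276·t + 99 = 0  ⇒  m = (-138)² − 250·99 = -5706
m = -5706 < 0,  v_rel·d = -138 < 0  ⇒  outside

inside=no margin=-5706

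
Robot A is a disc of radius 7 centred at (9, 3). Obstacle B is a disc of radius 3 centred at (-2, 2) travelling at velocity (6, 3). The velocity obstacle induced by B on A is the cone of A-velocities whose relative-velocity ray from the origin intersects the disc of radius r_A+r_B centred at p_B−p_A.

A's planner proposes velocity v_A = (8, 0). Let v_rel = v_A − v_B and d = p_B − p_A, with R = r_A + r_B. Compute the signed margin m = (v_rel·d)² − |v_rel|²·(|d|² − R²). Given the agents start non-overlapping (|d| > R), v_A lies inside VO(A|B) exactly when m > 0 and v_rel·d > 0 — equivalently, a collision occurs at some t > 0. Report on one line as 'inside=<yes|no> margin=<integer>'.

d = (-11, -1),  |d|² = 122;  R = 7+3 = 10,  c = 122−10² = 22
v_rel = (2, -3),  |v_rel|² = 13;  v_rel·d = (2)·(-11) + (-3)·(-1) = -19
13·t² + 38·t + 22 = 0  ⇒  m = (-19)² − 13·22 = 75
m = 75 > 0,  v_rel·d = -19 < 0  ⇒  outside

inside=no margin=75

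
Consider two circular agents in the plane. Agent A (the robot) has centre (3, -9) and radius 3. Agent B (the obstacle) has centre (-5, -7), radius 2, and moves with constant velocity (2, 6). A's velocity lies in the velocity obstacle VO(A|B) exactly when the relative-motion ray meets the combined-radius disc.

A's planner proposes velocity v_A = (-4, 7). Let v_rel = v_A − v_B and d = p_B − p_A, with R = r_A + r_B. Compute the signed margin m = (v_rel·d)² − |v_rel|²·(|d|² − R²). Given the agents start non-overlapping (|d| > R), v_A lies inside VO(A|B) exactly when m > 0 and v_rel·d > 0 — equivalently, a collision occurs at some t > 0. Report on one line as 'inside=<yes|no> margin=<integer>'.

d = (-8, 2),  |d|² = 68;  R = 3+2 = 5,  c = 68−5² = 43
v_rel = (-6, 1),  |v_rel|² = 37;  v_rel·d = (-6)·(-8) + (1)·(2) = 50
37·t² − 100·t + 43 = 0  ⇒  m = 50² − 37·43 = 909
m = 909 > 0,  v_rel·d = 50 > 0  ⇒  inside

inside=yes margin=909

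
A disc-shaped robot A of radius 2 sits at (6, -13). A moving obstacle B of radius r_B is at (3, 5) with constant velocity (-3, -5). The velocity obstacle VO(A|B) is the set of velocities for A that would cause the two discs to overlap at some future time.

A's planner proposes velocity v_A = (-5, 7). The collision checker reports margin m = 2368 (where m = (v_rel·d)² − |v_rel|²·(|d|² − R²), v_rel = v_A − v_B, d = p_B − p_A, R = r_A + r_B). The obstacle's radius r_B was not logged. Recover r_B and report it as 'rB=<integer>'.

m = 2368
d = (-3, 18);  v_rel = (-2, 12),  |v_rel|² = 148
v_rel×d = (-2)·(18) − (12)·(-3) = 0
since m = R²·148 − 0²:  R² = (0 + 2368) / 148 = 16
R = √16 = 4  ⇒  r_B = 4 − 2 = 2

rB=2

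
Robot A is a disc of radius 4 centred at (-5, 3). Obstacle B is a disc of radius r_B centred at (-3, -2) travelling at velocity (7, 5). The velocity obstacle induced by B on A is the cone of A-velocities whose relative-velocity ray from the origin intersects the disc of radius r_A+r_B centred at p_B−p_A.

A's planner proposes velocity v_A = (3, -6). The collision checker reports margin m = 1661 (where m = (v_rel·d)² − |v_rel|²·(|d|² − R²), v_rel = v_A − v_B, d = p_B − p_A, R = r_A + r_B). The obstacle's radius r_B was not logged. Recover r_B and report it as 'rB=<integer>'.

m = 1661
d = (2, -5);  v_rel = (-4, -11),  |v_rel|² = 137
v_rel×d = (-4)·(-5) − (-11)·(2) = 42
since m = R²·137 − 42²:  R² = (1764 + 1661) / 137 = 25
R = √25 = 5  ⇒  r_B = 5 − 4 = 1

rB=1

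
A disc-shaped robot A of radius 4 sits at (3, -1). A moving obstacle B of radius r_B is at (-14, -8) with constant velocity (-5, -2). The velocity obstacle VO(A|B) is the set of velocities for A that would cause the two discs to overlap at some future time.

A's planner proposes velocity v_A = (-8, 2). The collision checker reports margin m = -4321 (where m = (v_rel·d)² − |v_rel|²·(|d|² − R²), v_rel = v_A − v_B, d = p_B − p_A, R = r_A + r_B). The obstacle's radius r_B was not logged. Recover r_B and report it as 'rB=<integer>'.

m = -4321
d = (-17, -7);  v_rel = (-3, 4),  |v_rel|² = 25
v_rel×d = (-3)·(-7) − (4)·(-17) = 89
since m = R²·25 − 89²:  R² = (7921 + -4321) / 25 = 144
R = √144 = 12  ⇒  r_B = 12 − 4 = 8

rB=8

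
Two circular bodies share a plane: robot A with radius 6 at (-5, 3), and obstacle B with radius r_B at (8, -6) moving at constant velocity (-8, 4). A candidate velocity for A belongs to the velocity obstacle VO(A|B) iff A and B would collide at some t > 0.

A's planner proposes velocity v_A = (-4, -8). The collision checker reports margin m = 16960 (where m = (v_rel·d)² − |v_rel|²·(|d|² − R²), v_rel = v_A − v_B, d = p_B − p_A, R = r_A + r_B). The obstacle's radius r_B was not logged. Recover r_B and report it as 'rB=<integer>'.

m = 16960
d = (13, -9);  v_rel = (4, -12),  |v_rel|² = 160
v_rel×d = (4)·(-9) − (-12)·(13) = 120
since m = R²·160 − 120²:  R² = (14400 + 16960) / 160 = 196
R = √196 = 14  ⇒  r_B = 14 − 6 = 8

rB=8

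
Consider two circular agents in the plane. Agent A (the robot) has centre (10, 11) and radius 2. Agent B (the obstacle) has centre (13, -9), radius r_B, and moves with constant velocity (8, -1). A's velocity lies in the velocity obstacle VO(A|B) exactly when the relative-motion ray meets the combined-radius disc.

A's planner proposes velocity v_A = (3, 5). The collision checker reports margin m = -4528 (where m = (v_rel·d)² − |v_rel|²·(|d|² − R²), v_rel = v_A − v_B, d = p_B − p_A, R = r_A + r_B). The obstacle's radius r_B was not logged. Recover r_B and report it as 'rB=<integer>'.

m = -4528
d = (3, -20);  v_rel = (-5, 6),  |v_rel|² = 61
v_rel×d = (-5)·(-20) − (6)·(3) = 82
since m = R²·61 − 82²:  R² = (6724 + -4528) / 61 = 36
R = √36 = 6  ⇒  r_B = 6 − 2 = 4

rB=4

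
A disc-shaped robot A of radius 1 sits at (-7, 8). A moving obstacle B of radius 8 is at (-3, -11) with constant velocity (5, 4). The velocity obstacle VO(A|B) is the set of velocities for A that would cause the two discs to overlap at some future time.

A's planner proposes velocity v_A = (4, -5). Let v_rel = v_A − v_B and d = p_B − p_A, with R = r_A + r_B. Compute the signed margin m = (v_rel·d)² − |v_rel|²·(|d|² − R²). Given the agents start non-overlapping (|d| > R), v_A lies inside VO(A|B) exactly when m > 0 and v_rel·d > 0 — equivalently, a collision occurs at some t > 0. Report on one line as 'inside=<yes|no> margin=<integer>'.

d = (4, -19),  |d|² = 377;  R = 1+8 = 9,  c = 377−9² = 296
v_rel = (-1, -9),  |v_rel|² = 82;  v_rel·d = (-1)·(4) + (-9)·(-19) = 167
82·t² − 334·t + 296 = 0  ⇒  m = 167² − 82·296 = 3617
m = 3617 > 0,  v_rel·d = 167 > 0  ⇒  inside

inside=yes margin=3617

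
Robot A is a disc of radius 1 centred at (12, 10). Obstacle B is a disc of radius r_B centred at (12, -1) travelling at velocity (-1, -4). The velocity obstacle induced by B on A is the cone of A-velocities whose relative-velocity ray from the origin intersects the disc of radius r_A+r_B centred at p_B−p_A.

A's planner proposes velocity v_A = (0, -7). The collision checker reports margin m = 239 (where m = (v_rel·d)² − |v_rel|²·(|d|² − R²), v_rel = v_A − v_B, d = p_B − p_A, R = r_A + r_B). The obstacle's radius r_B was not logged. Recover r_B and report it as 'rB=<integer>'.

m = 239
d = (0, -11);  v_rel = (1, -3),  |v_rel|² = 10
v_rel×d = (1)·(-11) − (-3)·(0) = -11
since m = R²·10 − (-11)²:  R² = (121 + 239) / 10 = 36
R = √36 = 6  ⇒  r_B = 6 − 1 = 5

rB=5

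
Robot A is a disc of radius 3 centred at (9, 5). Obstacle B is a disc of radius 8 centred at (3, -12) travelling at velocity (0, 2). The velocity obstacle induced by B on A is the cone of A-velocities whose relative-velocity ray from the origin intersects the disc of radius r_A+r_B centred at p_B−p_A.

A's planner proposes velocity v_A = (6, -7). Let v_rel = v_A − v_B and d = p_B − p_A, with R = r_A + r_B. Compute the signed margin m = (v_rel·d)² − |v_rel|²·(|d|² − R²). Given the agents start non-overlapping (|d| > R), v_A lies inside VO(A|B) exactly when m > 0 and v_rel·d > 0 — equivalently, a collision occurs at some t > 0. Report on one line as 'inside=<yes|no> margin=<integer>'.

d = (-6, -17),  |d|² = 325;  R = 3+8 = 11,  c = 325−11² = 204
v_rel = (6, -9),  |v_rel|² = 117;  v_rel·d = (6)·(-6) + (-9)·(-17) = 117
117·t² − 234·t + 204 = 0  ⇒  m = 117² − 117·204 = -10179
m = -10179 < 0,  v_rel·d = 117 > 0  ⇒  outside

inside=no margin=-10179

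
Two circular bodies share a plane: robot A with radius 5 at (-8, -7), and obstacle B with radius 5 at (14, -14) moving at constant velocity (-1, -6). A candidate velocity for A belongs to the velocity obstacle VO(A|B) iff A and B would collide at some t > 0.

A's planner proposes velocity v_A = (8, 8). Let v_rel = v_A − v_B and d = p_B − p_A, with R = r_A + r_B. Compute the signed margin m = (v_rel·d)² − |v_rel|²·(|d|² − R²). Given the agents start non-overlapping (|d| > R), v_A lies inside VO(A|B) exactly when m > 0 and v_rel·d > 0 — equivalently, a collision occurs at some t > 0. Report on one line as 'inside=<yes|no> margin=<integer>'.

d = (22, -7),  |d|² = 533;  R = 5+5 = 10,  c = 533−10² = 433
v_rel = (9, 14),  |v_rel|² = 277;  v_rel·d = (9)·(22) + (14)·(-7) = 100
277·t² − 200·t + 433 = 0  ⇒  m = 100² − 277·433 = -109941
m = -109941 < 0,  v_rel·d = 100 > 0  ⇒  outside

inside=no margin=-109941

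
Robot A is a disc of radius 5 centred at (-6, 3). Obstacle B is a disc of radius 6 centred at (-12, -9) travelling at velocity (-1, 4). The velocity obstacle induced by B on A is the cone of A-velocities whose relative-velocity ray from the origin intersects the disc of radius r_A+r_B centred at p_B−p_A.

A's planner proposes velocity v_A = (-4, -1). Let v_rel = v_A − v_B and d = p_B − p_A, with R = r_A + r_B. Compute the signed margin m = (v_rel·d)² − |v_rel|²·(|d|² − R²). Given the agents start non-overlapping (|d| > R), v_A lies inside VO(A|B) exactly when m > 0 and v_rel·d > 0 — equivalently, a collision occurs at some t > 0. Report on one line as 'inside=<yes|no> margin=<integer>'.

d = (-6, -12),  |d|² = 180;  R = 5+6 = 11,  c = 180−11² = 59
v_rel = (-3, -5),  |v_rel|² = 34;  v_rel·d = (-3)·(-6) + (-5)·(-12) = 78
34·t² − 156·t + 59 = 0  ⇒  m = 78² − 34·59 = 4078
m = 4078 > 0,  v_rel·d = 78 > 0  ⇒  inside

inside=yes margin=4078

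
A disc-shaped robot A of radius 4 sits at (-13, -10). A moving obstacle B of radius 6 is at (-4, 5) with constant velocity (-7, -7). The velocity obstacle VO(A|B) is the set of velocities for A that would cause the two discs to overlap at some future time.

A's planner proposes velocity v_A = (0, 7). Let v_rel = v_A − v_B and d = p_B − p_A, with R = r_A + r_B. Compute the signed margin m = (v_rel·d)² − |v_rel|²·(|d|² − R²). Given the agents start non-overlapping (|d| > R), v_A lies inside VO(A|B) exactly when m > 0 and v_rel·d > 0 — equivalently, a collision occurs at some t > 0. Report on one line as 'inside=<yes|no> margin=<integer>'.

d = (9, 15),  |d|² = 306;  R = 4+6 = 10,  c = 306−10² = 206
v_rel = (7, 14),  |v_rel|² = 245;  v_rel·d = (7)·(9) + (14)·(15) = 273
245·t² − 546·t + 206 = 0  ⇒  m = 273² − 245·206 = 24059
m = 24059 > 0,  v_rel·d = 273 > 0  ⇒  inside

inside=yes margin=24059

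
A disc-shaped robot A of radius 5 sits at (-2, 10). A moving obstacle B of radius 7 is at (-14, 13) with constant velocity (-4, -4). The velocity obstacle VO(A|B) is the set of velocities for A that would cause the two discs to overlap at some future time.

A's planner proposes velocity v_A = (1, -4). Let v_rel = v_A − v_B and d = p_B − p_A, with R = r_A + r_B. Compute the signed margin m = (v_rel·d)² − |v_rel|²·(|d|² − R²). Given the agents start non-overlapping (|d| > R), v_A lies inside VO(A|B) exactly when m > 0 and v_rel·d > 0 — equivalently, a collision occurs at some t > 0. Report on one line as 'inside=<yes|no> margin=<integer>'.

d = (-12, 3),  |d|² = 153;  R = 5+7 = 12,  c = 153−12² = 9
v_rel = (5, 0),  |v_rel|² = 25;  v_rel·d = (5)·(-12) + (0)·(3) = -60
25·t² + 120·t + 9 = 0  ⇒  m = (-60)² − 25·9 = 3375
m = 3375 > 0,  v_rel·d = -60 < 0  ⇒  outside

inside=no margin=3375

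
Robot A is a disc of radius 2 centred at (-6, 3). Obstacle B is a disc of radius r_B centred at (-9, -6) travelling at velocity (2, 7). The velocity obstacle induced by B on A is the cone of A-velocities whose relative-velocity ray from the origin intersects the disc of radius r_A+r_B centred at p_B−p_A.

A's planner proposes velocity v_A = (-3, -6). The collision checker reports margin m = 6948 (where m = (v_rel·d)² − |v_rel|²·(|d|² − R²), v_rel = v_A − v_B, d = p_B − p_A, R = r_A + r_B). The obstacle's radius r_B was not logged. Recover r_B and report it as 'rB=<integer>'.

m = 6948
d = (-3, -9);  v_rel = (-5, -13),  |v_rel|² = 194
v_rel×d = (-5)·(-9) − (-13)·(-3) = 6
since m = R²·194 − 6²:  R² = (36 + 6948) / 194 = 36
R = √36 = 6  ⇒  r_B = 6 − 2 = 4

rB=4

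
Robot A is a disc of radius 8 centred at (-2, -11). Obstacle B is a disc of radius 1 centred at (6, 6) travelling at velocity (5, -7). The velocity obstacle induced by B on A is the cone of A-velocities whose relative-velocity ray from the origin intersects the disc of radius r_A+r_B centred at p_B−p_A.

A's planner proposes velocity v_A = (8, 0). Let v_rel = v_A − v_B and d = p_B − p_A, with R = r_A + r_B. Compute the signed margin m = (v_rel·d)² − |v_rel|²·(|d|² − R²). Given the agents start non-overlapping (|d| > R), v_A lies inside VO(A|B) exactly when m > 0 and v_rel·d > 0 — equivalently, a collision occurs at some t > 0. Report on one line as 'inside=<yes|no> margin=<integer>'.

d = (8, 17),  |d|² = 353;  R = 8+1 = 9,  c = 353−9² = 272
v_rel = (3, 7),  |v_rel|² = 58;  v_rel·d = (3)·(8) + (7)·(17) = 143
58·t² − 286·t + 272 = 0  ⇒  m = 143² − 58·272 = 4673
m = 4673 > 0,  v_rel·d = 143 > 0  ⇒  inside

inside=yes margin=4673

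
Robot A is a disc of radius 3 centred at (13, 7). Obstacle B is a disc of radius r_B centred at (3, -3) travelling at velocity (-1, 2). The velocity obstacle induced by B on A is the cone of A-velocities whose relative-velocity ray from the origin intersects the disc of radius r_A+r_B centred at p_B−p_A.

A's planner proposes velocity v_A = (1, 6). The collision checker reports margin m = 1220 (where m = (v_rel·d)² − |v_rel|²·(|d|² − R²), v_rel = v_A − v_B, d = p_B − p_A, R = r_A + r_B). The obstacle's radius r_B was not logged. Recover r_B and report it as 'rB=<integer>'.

m = 1220
d = (-10, -10);  v_rel = (2, 4),  |v_rel|² = 20
v_rel×d = (2)·(-10) − (4)·(-10) = 20
since m = R²·20 − 20²:  R² = (400 + 1220) / 20 = 81
R = √81 = 9  ⇒  r_B = 9 − 3 = 6

rB=6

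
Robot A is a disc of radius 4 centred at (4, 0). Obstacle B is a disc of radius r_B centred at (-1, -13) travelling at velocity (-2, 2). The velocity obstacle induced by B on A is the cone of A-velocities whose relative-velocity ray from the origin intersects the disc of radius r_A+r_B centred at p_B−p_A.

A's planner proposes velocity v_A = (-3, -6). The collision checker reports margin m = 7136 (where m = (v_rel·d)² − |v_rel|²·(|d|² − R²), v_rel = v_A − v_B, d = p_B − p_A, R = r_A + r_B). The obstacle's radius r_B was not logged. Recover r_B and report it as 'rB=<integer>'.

m = 7136
d = (-5, -13);  v_rel = (-1, -8),  |v_rel|² = 65
v_rel×d = (-1)·(-13) − (-8)·(-5) = -27
since m = R²·65 − (-27)²:  R² = (729 + 7136) / 65 = 121
R = √121 = 11  ⇒  r_B = 11 − 4 = 7

rB=7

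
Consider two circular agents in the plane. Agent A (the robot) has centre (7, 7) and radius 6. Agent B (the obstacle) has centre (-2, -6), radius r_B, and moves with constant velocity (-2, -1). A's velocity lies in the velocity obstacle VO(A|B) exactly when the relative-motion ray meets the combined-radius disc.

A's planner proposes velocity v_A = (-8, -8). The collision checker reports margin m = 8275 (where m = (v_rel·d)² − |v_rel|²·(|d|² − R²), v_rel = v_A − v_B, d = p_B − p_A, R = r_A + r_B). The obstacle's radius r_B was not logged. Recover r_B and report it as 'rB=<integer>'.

m = 8275
d = (-9, -13);  v_rel = (-6, -7),  |v_rel|² = 85
v_rel×d = (-6)·(-13) − (-7)·(-9) = 15
since m = R²·85 − 15²:  R² = (225 + 8275) / 85 = 100
R = √100 = 10  ⇒  r_B = 10 − 6 = 4

rB=4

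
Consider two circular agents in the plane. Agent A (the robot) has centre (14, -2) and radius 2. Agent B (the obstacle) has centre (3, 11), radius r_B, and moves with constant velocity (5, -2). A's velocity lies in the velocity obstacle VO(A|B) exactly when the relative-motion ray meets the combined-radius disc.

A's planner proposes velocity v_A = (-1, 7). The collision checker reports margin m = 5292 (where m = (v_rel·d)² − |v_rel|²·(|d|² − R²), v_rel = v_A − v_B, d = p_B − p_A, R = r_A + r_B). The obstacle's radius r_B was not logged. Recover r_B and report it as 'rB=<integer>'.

m = 5292
d = (-11, 13);  v_rel = (-6, 9),  |v_rel|² = 117
v_rel×d = (-6)·(13) − (9)·(-11) = 21
since m = R²·117 − 21²:  R² = (441 + 5292) / 117 = 49
R = √49 = 7  ⇒  r_B = 7 − 2 = 5

rB=5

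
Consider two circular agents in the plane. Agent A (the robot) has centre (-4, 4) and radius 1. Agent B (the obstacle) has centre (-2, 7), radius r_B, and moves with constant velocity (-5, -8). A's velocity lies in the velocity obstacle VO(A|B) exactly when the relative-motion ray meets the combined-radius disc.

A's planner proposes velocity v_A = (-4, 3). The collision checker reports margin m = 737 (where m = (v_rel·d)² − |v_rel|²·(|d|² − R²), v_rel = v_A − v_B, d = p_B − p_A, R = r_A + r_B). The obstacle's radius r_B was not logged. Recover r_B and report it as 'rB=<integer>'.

m = 737
d = (2, 3);  v_rel = (1, 11),  |v_rel|² = 122
v_rel×d = (1)·(3) − (11)·(2) = -19
since m = R²·122 − (-19)²:  R² = (361 + 737) / 122 = 9
R = √9 = 3  ⇒  r_B = 3 − 1 = 2

rB=2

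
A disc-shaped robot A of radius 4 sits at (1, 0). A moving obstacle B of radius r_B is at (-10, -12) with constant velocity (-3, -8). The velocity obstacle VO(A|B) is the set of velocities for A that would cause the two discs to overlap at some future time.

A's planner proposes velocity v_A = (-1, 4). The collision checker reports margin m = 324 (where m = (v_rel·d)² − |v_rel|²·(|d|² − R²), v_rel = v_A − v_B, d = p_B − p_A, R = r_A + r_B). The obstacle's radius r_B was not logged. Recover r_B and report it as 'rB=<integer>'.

m = 324
d = (-11, -12);  v_rel = (2, 12),  |v_rel|² = 148
v_rel×d = (2)·(-12) − (12)·(-11) = 108
since m = R²·148 − 108²:  R² = (11664 + 324) / 148 = 81
R = √81 = 9  ⇒  r_B = 9 − 4 = 5

rB=5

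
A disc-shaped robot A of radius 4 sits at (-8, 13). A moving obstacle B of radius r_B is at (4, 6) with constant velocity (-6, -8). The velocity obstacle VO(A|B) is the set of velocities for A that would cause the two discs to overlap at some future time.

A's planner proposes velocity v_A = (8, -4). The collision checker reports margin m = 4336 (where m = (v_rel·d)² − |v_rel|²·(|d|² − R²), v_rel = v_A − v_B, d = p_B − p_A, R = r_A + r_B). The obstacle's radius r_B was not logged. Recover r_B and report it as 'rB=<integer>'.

m = 4336
d = (12, -7);  v_rel = (14, 4),  |v_rel|² = 212
v_rel×d = (14)·(-7) − (4)·(12) = -146
since m = R²·212 − (-146)²:  R² = (21316 + 4336) / 212 = 121
R = √121 = 11  ⇒  r_B = 11 − 4 = 7

rB=7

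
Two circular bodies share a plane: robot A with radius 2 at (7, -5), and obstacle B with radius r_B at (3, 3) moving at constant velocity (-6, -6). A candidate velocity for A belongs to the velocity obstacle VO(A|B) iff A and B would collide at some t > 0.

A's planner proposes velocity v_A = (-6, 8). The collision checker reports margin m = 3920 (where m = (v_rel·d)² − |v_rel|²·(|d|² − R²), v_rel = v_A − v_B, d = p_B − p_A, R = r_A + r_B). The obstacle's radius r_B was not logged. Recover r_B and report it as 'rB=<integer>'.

m = 3920
d = (-4, 8);  v_rel = (0, 14),  |v_rel|² = 196
v_rel×d = (0)·(8) − (14)·(-4) = 56
since m = R²·196 − 56²:  R² = (3136 + 3920) / 196 = 36
R = √36 = 6  ⇒  r_B = 6 − 2 = 4

rB=4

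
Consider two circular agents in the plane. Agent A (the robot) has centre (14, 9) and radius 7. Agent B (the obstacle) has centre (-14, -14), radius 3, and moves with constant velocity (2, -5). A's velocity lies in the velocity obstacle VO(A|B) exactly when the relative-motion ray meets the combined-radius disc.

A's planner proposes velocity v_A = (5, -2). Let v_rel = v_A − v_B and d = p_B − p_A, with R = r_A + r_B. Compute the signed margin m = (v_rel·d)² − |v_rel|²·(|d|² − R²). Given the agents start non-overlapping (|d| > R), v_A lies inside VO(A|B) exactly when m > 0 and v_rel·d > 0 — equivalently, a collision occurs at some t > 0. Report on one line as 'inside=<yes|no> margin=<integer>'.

d = (-28, -23),  |d|² = 1313;  R = 7+3 = 10,  c = 1313−10² = 1213
v_rel = (3, 3),  |v_rel|² = 18;  v_rel·d = (3)·(-28) + (3)·(-23) = -153
18·t² + 306·t + 1213 = 0  ⇒  m = (-153)² − 18·1213 = 1575
m = 1575 > 0,  v_rel·d = -153 < 0  ⇒  outside

inside=no margin=1575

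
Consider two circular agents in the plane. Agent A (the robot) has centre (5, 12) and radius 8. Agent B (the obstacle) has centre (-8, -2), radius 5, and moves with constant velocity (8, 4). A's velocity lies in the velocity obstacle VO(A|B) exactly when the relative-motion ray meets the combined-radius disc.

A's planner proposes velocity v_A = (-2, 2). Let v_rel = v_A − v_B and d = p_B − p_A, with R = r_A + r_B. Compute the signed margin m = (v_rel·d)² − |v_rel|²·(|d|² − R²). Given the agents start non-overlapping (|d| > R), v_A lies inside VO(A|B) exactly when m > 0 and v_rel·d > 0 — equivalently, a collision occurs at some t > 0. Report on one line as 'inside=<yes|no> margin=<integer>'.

d = (-13, -14),  |d|² = 365;  R = 8+5 = 13,  c = 365−13² = 196
v_rel = (-10, -2),  |v_rel|² = 104;  v_rel·d = (-10)·(-13) + (-2)·(-14) = 158
104·t² − 316·t + 196 = 0  ⇒  m = 158² − 104·196 = 4580
m = 4580 > 0,  v_rel·d = 158 > 0  ⇒  inside

inside=yes margin=4580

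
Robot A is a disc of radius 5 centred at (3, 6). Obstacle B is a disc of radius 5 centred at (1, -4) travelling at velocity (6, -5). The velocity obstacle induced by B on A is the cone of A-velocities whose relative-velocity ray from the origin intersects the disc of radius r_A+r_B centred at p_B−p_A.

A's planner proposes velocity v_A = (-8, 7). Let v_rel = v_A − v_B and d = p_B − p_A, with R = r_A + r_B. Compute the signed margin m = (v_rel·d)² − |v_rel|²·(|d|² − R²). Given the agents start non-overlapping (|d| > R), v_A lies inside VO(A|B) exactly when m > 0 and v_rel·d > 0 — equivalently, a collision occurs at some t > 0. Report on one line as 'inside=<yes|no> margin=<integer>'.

d = (-2, -10),  |d|² = 104;  R = 5+5 = 10,  c = 104−10² = 4
v_rel = (-14, 12),  |v_rel|² = 340;  v_rel·d = (-14)·(-2) + (12)·(-10) = -92
340·t² + 184·t + 4 = 0  ⇒  m = (-92)² − 340·4 = 7104
m = 7104 > 0,  v_rel·d = -92 < 0  ⇒  outside

inside=no margin=7104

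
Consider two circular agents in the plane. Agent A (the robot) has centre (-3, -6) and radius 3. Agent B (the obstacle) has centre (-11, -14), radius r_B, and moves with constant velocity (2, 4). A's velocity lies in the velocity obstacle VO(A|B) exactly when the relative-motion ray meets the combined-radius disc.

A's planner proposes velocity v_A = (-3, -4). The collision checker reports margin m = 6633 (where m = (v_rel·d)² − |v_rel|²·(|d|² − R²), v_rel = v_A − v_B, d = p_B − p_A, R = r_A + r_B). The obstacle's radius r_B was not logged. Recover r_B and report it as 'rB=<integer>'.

m = 6633
d = (-8, -8);  v_rel = (-5, -8),  |v_rel|² = 89
v_rel×d = (-5)·(-8) − (-8)·(-8) = -24
since m = R²·89 − (-24)²:  R² = (576 + 6633) / 89 = 81
R = √81 = 9  ⇒  r_B = 9 − 3 = 6

rB=6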